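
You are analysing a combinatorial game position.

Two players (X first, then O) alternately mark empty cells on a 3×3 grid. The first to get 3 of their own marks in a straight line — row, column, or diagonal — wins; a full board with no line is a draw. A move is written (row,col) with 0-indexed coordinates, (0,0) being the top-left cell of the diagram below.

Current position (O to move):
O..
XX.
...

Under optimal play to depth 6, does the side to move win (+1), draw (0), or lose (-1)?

p1 O@[O../XX./...]: (0,1)[OO./XX./...]-1 (0,2)[O.O/XX./...]-1 (1,2)[O../XXO/...]+0* (2,0)[O../XX./O..]-1 (2,1)[O../XX./.O.]-1 (2,2)[O../XX./..O]-1
p2 X@[O../XXO/...]: (0,1)[OX./XXO/...]+0* (0,2)[O.X/XXO/...]+0 (2,0)[O../XXO/X..]-1 (2,1)[O../XXO/.X.]+0 (2,2)[O../XXO/..X]+0
p3 O@[OX./XXO/...]: (0,2)[OXO/XXO/...]-1 (2,0)[OX./XXO/O..]-1 (2,1)[OX./XXO/.O.]+0* (2,2)[OX./XXO/..O]-1
p4 X@[OX./XXO/.O.]: (0,2)[OXX/XXO/.O.]+0* (2,0)[OX./XXO/XO.]+0 (2,2)[OX./XXO/.OX]+0
p5 O@[OXX/XXO/.O.]: (2,0)[OXX/XXO/OO.]+0* (2,2)[OXX/XXO/.OO]-1
p6 X@[OXX/XXO/OO.]: (2,2)[OXX/XXO/OOX]+0*
p7 O@[OXX/XXO/OOX] terminal +0; root [O../XX./...] d6

value(O../XX./..., O) = 0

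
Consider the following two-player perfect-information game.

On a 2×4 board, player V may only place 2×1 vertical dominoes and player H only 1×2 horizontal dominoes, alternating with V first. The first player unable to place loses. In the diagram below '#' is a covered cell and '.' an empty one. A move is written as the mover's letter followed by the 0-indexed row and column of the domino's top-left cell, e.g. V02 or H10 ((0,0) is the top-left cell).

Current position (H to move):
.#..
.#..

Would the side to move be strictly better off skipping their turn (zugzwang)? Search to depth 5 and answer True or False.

ply 1, H at .#../.#.. | H02=+1→.###/.#..*; H12=+1→.#../.###
ply 2, V at .###/.#.. | V00=-1→####/##..*
ply 3, H at ####/##.. | H12=+1→####/####*
ply 4: ####/#### is terminal -1 (V); from .#../.#.. depth 5
if H skipped the turn, V would face:
~ ply 1, V at .#../.#.. | V00=-1→##../##..; V02=+1→.##./.##.*; V03=+1→.#.#/.#.#
~ ply 2: .##./.##. is terminal -1 (H); from .#../.#.. depth 5
compare (H): move=+1 vs pass=-1

zugzwang(.#../.#.., H) = False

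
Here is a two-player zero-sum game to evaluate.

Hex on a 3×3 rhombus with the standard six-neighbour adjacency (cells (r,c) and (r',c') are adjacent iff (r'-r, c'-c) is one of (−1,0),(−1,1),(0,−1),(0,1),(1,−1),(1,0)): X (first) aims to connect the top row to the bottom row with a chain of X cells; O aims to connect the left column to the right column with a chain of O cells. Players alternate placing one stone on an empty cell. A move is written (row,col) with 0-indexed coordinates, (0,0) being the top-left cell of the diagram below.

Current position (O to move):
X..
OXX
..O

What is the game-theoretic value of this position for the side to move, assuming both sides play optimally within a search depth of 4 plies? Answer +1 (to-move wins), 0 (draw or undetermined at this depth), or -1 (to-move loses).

value(X../OXX/..O, O) = -1

ply 1, O at X../OXX/..O | (0,1)=-1→XO./OXX/..O*; (0,2)=-1→X.O/OXX/..O; (2,0)=-1→X../OXX/O.O; (2,1)=-1→X../OXX/.OO
ply 2, X at XO./OXX/..O | (0,2)=+1→XOX/OXX/..O*; (2,0)=-1→XO./OXX/X.O; (2,1)=-1→XO./OXX/.XO
ply 3, O at XOX/OXX/..O | (2,0)=-1→XOX/OXX/O.O*; (2,1)=-1→XOX/OXX/.OO
ply 4, X at XOX/OXX/O.O | (2,1)=+1→XOX/OXX/OXO*
ply 5: XOX/OXX/OXO is terminal -1 (O); from X../OXX/..O depth 4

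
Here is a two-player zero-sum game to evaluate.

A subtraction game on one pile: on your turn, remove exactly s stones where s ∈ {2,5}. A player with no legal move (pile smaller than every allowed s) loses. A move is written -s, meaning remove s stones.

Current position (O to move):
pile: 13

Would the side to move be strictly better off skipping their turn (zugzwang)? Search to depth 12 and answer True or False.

p1 O@[13]: -2[11]+1* -5[8]+1
p2 X@[11]: -2[9]-1* -5[6]-1
p3 O@[9]: -2[7]+1* -5[4]+1
p4 X@[7]: -2[5]-1* -5[2]-1
p5 O@[5]: -2[3]-1 -5[0]+1*
p6 X@[0] terminal -1; root [13] d12
suppose O passes — search the same position with X to move:
pass> p1 X@[13]: -2[11]+1* -5[8]+1
pass> p2 O@[11]: -2[9]-1* -5[6]-1
pass> p3 X@[9]: -2[7]+1* -5[4]+1
pass> p4 O@[7]: -2[5]-1* -5[2]-1
pass> p5 X@[5]: -2[3]-1 -5[0]+1*
pass> p6 O@[0] terminal -1; root [13] d12
for O: play +1, pass -1

zugzwang(13, O) = False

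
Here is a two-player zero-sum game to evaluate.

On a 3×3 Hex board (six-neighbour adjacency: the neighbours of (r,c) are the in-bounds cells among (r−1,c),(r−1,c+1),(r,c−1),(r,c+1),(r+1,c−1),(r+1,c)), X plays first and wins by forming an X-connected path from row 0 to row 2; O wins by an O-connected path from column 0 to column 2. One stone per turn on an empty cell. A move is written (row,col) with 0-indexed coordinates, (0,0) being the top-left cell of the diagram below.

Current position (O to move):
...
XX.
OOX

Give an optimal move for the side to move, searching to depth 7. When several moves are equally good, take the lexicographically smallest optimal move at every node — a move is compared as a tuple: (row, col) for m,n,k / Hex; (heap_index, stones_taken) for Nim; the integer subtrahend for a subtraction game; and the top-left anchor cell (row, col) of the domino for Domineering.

O's best at [.../XX./OOX]: (1,2)

[.../XX./OOX] O move#1: (0,0):-1/O../XX./OOX, (0,1):-1/.O./XX./OOX, (0,2):-1/..O/XX./OOX, (1,2):+1/.../XXO/OOX*
[.../XXO/OOX] end (terminal -1, X#2); searched .../XX./OOX to 7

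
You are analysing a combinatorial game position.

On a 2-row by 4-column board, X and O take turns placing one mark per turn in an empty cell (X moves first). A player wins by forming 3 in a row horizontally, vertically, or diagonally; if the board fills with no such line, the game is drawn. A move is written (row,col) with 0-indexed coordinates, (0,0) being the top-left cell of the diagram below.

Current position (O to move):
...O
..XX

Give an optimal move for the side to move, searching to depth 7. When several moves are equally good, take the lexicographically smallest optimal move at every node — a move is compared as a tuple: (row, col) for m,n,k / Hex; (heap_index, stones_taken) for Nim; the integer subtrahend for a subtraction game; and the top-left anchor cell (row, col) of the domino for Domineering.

O's best at [...O/..XX]: (1,1)

[...O/..XX] O move#1: (0,0):-1/O..O/..XX, (0,1):-1/.O.O/..XX, (0,2):-1/..OO/..XX, (1,0):-1/...O/O.XX, (1,1):+0/...O/.OXX*
[...O/.OXX] X move#2: (0,0):+0/X..O/.OXX*, (0,1):+0/.X.O/.OXX, (0,2):+0/..XO/.OXX, (1,0):+0/...O/XOXX
[X..O/.OXX] O move#3: (0,1):+0/XO.O/.OXX*, (0,2):+0/X.OO/.OXX, (1,0):+0/X..O/OOXX
[XO.O/.OXX] X move#4: (0,2):+0/XOXO/.OXX*, (1,0):-1/XO.O/XOXX
[XOXO/.OXX] O move#5: (1,0):+0/XOXO/OOXX*
[XOXO/OOXX] end (terminal +0, X#6); searched ...O/..XX to 7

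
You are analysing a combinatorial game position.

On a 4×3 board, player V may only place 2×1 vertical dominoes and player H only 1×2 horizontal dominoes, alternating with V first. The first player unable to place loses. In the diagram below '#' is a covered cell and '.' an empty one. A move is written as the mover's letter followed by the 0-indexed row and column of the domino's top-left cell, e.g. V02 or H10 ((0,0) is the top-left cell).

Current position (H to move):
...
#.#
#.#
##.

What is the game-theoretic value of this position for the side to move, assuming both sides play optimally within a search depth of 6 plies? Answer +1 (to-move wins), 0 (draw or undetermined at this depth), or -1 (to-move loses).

value(.../#.#/#.#/##., H) = -1

p1 H@[.../#.#/#.#/##.]: H00[##./#.#/#.#/##.]-1* H01[.##/#.#/#.#/##.]-1
p2 V@[##./#.#/#.#/##.]: V11[##./###/###/##.]+1*
p3 H@[##./###/###/##.] terminal -1; root [.../#.#/#.#/##.] d6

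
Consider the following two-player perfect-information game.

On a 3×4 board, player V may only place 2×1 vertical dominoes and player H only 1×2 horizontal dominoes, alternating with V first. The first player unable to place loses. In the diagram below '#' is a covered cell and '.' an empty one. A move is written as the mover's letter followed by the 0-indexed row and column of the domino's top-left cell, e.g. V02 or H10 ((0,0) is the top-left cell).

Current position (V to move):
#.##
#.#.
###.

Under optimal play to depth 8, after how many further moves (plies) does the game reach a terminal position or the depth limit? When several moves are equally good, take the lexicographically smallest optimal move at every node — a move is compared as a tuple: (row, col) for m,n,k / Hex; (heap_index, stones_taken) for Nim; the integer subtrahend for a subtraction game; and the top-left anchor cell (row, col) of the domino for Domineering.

[#.##/#.#./###.] V move#1: V01:+1/####/###./###.*, V13:+1/#.##/#.##/####
[####/###./###.] end (terminal -1, H#2); searched #.##/#.#./###. to 8

PV length from [#.##/#.#./###.]: 1 ply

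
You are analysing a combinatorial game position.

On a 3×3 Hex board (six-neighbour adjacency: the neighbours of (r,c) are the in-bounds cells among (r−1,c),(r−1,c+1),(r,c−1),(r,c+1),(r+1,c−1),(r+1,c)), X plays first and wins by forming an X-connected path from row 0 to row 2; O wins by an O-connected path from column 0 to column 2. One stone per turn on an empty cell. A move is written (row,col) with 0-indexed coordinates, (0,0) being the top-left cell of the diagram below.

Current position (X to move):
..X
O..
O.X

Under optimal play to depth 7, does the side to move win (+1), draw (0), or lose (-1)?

value(..X/O../O.X, X) = +1

[..X/O../O.X] X move#1: (0,0):-1/X.X/O../O.X, (0,1):-1/.XX/O../O.X, (1,1):+1/..X/OX./O.X*, (1,2):+1/..X/O.X/O.X, (2,1):+1/..X/O../OXX
[..X/OX./O.X] O move#2: (0,0):-1/O.X/OX./O.X*, (0,1):-1/.OX/OX./O.X, (1,2):-1/..X/OXO/O.X, (2,1):-1/..X/OX./OOX
[O.X/OX./O.X] X move#3: (0,1):+1/OXX/OX./O.X*, (1,2):+1/O.X/OXX/O.X, (2,1):+1/O.X/OX./OXX
[OXX/OX./O.X] O move#4: (1,2):-1/OXX/OXO/O.X*, (2,1):-1/OXX/OX./OOX
[OXX/OXO/O.X] X move#5: (2,1):+1/OXX/OXO/OXX*
[OXX/OXO/OXX] end (terminal -1, O#6); searched ..X/O../O.X to 7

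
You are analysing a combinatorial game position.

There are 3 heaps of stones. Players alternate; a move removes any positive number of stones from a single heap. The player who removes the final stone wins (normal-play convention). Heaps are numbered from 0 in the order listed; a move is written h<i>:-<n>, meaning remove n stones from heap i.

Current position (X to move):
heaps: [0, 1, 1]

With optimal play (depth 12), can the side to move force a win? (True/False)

X winning at [(0,1,1)]: False

[(0,1,1)] X move#1: h1:-1:-1/(0,0,1)*, h2:-1:-1/(0,1,0)
[(0,0,1)] O move#2: h2:-1:+1/(0,0,0)*
[(0,0,0)] end (terminal -1, X#3); searched (0,1,1) to 12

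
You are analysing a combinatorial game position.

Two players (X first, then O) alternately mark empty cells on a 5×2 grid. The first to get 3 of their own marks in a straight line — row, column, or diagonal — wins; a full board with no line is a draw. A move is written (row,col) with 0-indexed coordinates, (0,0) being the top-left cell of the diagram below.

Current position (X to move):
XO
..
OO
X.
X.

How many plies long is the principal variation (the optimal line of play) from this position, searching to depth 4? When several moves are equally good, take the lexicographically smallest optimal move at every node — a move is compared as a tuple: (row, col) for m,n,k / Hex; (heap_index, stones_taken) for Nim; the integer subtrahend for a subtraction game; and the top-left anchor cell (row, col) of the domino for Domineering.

ply 1, X at XO/../OO/X./X. | (1,0)=-1→XO/X./OO/X./X.; (1,1)=+0→XO/.X/OO/X./X.*; (3,1)=-1→XO/../OO/XX/X.; (4,1)=-1→XO/../OO/X./XX
ply 2, O at XO/.X/OO/X./X. | (1,0)=+0→XO/OX/OO/X./X.*; (3,1)=+0→XO/.X/OO/XO/X.; (4,1)=+0→XO/.X/OO/X./XO
ply 3, X at XO/OX/OO/X./X. | (3,1)=+0→XO/OX/OO/XX/X.*; (4,1)=+0→XO/OX/OO/X./XX
ply 4, O at XO/OX/OO/XX/X. | (4,1)=+0→XO/OX/OO/XX/XO*
ply 5: XO/OX/OO/XX/XO is terminal +0 (X); from XO/../OO/X./X. depth 4

PV length from [XO/../OO/X./X.]: 4 plies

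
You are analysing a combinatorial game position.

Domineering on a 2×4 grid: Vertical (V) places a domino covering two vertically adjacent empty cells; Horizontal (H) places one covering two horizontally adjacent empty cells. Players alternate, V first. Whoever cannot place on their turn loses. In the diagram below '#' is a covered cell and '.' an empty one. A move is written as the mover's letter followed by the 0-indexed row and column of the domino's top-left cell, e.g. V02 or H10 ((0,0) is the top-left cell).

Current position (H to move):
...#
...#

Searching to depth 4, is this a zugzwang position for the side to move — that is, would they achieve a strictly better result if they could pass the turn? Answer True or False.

p1 H@[...#/...#]: H00[##.#/...#]+1* H01[.###/...#]+1 H10[...#/##.#]+1 H11[...#/.###]+1
p2 V@[##.#/...#]: V02[####/..##]-1*
p3 H@[####/..##]: H10[####/####]+1*
p4 V@[####/####] terminal -1; root [...#/...#] d4
if H skipped the turn, V would face:
~ p1 V@[...#/...#]: V00[#..#/#..#]-1 V01[.#.#/.#.#]+1* V02[..##/..##]-1
~ p2 H@[.#.#/.#.#] terminal -1; root [...#/...#] d4
compare (H): move=+1 vs pass=-1

zugzwang(...#/...#, H) = False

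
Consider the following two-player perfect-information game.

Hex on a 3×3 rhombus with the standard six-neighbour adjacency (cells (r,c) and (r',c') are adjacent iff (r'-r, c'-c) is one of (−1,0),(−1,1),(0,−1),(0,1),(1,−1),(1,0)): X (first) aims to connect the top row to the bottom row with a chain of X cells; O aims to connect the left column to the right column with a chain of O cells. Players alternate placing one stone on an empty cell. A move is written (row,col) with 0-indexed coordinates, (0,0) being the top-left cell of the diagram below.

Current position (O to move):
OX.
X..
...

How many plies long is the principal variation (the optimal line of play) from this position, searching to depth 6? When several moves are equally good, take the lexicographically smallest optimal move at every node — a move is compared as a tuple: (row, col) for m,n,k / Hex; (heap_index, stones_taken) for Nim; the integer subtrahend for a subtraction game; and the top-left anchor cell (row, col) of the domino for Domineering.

p1 O@[OX./X../...]: (0,2)[OXO/X../...]-1* (1,1)[OX./XO./...]-1 (1,2)[OX./X.O/...]-1 (2,0)[OX./X../O..]-1 (2,1)[OX./X../.O.]-1 (2,2)[OX./X../..O]-1
p2 X@[OXO/X../...]: (1,1)[OXO/XX./...]+1* (1,2)[OXO/X.X/...]+1 (2,0)[OXO/X../X..]+1 (2,1)[OXO/X../.X.]+1 (2,2)[OXO/X../..X]+1
p3 O@[OXO/XX./...]: (1,2)[OXO/XXO/...]-1* (2,0)[OXO/XX./O..]-1 (2,1)[OXO/XX./.O.]-1 (2,2)[OXO/XX./..O]-1
p4 X@[OXO/XXO/...]: (2,0)[OXO/XXO/X..]+1* (2,1)[OXO/XXO/.X.]+1 (2,2)[OXO/XXO/..X]+1
p5 O@[OXO/XXO/X..] terminal -1; root [OX./X../...] d6

PV length from [OX./X../...]: 4 plies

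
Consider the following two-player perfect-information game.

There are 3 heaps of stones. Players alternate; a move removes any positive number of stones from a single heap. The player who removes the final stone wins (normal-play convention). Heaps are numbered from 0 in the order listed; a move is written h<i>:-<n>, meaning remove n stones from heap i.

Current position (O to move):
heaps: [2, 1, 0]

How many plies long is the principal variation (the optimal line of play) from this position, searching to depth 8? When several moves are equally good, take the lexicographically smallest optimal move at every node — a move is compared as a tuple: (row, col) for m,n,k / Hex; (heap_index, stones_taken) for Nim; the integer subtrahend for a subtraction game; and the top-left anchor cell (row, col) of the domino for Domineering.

PV length from [(2,1,0)]: 3 plies

p1 O@[(2,1,0)]: h0:-1[(1,1,0)]+1* h0:-2[(0,1,0)]-1 h1:-1[(2,0,0)]-1
p2 X@[(1,1,0)]: h0:-1[(0,1,0)]-1* h1:-1[(1,0,0)]-1
p3 O@[(0,1,0)]: h1:-1[(0,0,0)]+1*
p4 X@[(0,0,0)] terminal -1; root [(2,1,0)] d8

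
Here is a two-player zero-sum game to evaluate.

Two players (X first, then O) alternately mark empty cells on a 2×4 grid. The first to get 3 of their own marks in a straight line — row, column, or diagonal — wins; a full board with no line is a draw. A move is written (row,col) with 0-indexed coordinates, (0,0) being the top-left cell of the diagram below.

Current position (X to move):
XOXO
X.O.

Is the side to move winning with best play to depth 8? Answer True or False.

X winning at [XOXO/X.O.]: False

p1 X@[XOXO/X.O.]: (1,1)[XOXO/XXO.]+0* (1,3)[XOXO/X.OX]+0
p2 O@[XOXO/XXO.]: (1,3)[XOXO/XXOO]+0*
p3 X@[XOXO/XXOO] terminal +0; root [XOXO/X.O.] d8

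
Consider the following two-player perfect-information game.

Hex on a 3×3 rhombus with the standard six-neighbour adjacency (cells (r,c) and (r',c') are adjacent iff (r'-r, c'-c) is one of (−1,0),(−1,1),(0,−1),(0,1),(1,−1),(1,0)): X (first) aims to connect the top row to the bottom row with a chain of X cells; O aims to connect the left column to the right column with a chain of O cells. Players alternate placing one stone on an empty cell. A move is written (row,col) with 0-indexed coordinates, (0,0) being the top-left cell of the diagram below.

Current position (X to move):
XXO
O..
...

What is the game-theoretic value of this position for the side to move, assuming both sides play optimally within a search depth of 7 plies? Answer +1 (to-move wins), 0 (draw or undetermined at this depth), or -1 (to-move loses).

[XXO/O../...] X move#1: (1,1):+1/XXO/OX./...*, (1,2):-1/XXO/O.X/..., (2,0):-1/XXO/O../X.., (2,1):-1/XXO/O../.X., (2,2):-1/XXO/O../..X
[XXO/OX./...] O move#2: (1,2):-1/XXO/OXO/...*, (2,0):-1/XXO/OX./O.., (2,1):-1/XXO/OX./.O., (2,2):-1/XXO/OX./..O
[XXO/OXO/...] X move#3: (2,0):+1/XXO/OXO/X..*, (2,1):+1/XXO/OXO/.X., (2,2):+1/XXO/OXO/..X
[XXO/OXO/X..] end (terminal -1, O#4); searched XXO/O../... to 7

value(XXO/O../..., X) = +1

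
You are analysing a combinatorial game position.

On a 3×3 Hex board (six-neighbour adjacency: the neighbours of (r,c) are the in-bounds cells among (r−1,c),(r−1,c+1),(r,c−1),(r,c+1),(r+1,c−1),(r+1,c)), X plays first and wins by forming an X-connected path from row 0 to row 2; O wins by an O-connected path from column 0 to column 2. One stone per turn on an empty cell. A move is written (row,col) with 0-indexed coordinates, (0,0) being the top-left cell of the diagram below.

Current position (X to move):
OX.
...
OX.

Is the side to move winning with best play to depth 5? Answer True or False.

[OX./.../OX.] X move#1: (0,2):+1/OXX/.../OX.*, (1,0):-1/OX./X../OX., (1,1):+1/OX./.X./OX., (1,2):+1/OX./..X/OX., (2,2):-1/OX./.../OXX
[OXX/.../OX.] O move#2: (1,0):-1/OXX/O../OX.*, (1,1):-1/OXX/.O./OX., (1,2):-1/OXX/..O/OX., (2,2):-1/OXX/.../OXO
[OXX/O../OX.] X move#3: (1,1):+1/OXX/OX./OX.*, (1,2):+1/OXX/O.X/OX., (2,2):+1/OXX/O../OXX
[OXX/OX./OX.] end (terminal -1, O#4); searched OX./.../OX. to 5

X winning at [OX./.../OX.]: True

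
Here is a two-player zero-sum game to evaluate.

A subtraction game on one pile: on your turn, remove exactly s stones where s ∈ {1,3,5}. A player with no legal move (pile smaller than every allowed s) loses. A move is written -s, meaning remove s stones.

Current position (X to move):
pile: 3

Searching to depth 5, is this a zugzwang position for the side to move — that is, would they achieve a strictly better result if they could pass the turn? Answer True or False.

zugzwang(3, X) = False

[3] X move#1: -1:+1/2*, -3:+1/0
[2] O move#2: -1:-1/1*
[1] X move#3: -1:+1/0*
[0] end (terminal -1, O#4); searched 3 to 5
pass branch (O moves first from the same position):
  | [3] O move#1: -1:+1/2*, -3:+1/0
  | [2] X move#2: -1:-1/1*
  | [1] O move#3: -1:+1/0*
  | [0] end (terminal -1, X#4); searched 3 to 5
X moving scores +1; X passing scores -1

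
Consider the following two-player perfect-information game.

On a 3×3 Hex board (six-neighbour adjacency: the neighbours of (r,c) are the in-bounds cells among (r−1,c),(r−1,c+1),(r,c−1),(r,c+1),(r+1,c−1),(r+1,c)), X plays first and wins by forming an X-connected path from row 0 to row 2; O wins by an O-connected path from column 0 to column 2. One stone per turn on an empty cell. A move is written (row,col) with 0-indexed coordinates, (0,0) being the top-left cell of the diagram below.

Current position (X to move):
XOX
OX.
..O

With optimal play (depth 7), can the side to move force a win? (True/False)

X winning at [XOX/OX./..O]: True

p1 X@[XOX/OX./..O]: (1,2)[XOX/OXX/..O]+1* (2,0)[XOX/OX./X.O]+1 (2,1)[XOX/OX./.XO]+1
p2 O@[XOX/OXX/..O]: (2,0)[XOX/OXX/O.O]-1* (2,1)[XOX/OXX/.OO]-1
p3 X@[XOX/OXX/O.O]: (2,1)[XOX/OXX/OXO]+1*
p4 O@[XOX/OXX/OXO] terminal -1; root [XOX/OX./..O] d7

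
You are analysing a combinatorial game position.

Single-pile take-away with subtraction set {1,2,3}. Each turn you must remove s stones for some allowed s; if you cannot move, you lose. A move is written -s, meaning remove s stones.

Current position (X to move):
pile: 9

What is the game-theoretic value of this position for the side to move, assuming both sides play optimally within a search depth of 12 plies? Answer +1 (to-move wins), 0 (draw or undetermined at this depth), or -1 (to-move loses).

ply 1, X at 9 | -1=+1→8*; -2=-1→7; -3=-1→6
ply 2, O at 8 | -1=-1→7*; -2=-1→6; -3=-1→5
ply 3, X at 7 | -1=-1→6; -2=-1→5; -3=+1→4*
ply 4, O at 4 | -1=-1→3*; -2=-1→2; -3=-1→1
ply 5, X at 3 | -1=-1→2; -2=-1→1; -3=+1→0*
ply 6: 0 is terminal -1 (O); from 9 depth 12

value(9, X) = +1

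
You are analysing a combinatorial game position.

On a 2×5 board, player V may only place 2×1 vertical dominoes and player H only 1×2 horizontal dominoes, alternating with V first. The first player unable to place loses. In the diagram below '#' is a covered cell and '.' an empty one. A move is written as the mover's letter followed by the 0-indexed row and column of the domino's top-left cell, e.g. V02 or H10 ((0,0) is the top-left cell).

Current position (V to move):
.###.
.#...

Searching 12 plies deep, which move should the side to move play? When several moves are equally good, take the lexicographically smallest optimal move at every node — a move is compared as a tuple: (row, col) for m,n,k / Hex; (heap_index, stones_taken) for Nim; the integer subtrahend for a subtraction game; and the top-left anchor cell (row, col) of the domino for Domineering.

V's best at [.###./.#...]: V04

ply 1, V at .###./.#... | V00=-1→####./##...; V04=+1→.####/.#..#*
ply 2, H at .####/.#..# | H12=-1→.####/.####*
ply 3, V at .####/.#### | V00=+1→#####/#####*
ply 4: #####/##### is terminal -1 (H); from .###./.#... depth 12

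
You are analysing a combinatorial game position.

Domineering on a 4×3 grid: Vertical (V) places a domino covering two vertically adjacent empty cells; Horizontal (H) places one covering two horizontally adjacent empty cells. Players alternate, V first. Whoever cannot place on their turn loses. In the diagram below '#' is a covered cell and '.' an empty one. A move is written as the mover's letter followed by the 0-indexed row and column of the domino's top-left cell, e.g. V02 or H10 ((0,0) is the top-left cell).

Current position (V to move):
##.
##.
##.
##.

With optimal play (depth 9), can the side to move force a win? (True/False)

p1 V@[##./##./##./##.]: V02[###/###/##./##.]+1* V12[##./###/###/##.]+1 V22[##./##./###/###]+1
p2 H@[###/###/##./##.] terminal -1; root [##./##./##./##.] d9

V winning at [##./##./##./##.]: True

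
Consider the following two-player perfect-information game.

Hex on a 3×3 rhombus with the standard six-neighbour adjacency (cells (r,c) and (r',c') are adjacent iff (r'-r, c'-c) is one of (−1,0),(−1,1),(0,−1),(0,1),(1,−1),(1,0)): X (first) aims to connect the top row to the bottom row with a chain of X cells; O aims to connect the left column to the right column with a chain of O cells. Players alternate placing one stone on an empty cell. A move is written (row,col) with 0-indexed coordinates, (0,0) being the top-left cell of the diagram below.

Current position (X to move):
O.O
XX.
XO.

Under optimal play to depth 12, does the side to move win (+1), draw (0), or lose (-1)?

[O.O/XX./XO.] X move#1: (0,1):+1/OXO/XX./XO.*, (1,2):-1/O.O/XXX/XO., (2,2):-1/O.O/XX./XOX
[OXO/XX./XO.] end (terminal -1, O#2); searched O.O/XX./XO. to 12

value(O.O/XX./XO., X) = +1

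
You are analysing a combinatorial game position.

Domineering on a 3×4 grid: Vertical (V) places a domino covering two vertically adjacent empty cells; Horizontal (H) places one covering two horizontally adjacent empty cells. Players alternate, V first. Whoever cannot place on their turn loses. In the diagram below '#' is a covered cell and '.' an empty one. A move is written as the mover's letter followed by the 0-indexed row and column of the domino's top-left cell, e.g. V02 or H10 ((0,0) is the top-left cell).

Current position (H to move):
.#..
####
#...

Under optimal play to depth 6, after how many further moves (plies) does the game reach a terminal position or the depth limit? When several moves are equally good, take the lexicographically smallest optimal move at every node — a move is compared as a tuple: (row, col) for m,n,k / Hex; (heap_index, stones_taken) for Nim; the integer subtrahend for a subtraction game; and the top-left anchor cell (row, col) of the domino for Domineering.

PV length from [.#../####/#...]: 1 ply

[.#../####/#...] H move#1: H02:+1/.###/####/#...*, H21:+1/.#../####/###., H22:+1/.#../####/#.##
[.###/####/#...] end (terminal -1, V#2); searched .#../####/#... to 6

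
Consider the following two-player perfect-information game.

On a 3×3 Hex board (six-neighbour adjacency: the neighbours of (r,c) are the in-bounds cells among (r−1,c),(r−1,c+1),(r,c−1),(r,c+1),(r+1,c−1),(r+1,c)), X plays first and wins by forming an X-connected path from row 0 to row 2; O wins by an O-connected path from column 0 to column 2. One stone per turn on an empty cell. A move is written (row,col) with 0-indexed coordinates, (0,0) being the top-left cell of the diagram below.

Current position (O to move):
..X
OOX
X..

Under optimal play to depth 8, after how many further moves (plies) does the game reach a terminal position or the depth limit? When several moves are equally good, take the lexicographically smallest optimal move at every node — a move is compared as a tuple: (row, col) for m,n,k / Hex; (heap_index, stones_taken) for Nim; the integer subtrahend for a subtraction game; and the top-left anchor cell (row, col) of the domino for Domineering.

PV length from [..X/OOX/X..]: 4 plies

ply 1, O at ..X/OOX/X.. | (0,0)=-1→O.X/OOX/X..*; (0,1)=-1→.OX/OOX/X..; (2,1)=-1→..X/OOX/XO.; (2,2)=-1→..X/OOX/X.O
ply 2, X at O.X/OOX/X.. | (0,1)=+1→OXX/OOX/X..*; (2,1)=+1→O.X/OOX/XX.; (2,2)=+1→O.X/OOX/X.X
ply 3, O at OXX/OOX/X.. | (2,1)=-1→OXX/OOX/XO.*; (2,2)=-1→OXX/OOX/X.O
ply 4, X at OXX/OOX/XO. | (2,2)=+1→OXX/OOX/XOX*
ply 5: OXX/OOX/XOX is terminal -1 (O); from ..X/OOX/X.. depth 8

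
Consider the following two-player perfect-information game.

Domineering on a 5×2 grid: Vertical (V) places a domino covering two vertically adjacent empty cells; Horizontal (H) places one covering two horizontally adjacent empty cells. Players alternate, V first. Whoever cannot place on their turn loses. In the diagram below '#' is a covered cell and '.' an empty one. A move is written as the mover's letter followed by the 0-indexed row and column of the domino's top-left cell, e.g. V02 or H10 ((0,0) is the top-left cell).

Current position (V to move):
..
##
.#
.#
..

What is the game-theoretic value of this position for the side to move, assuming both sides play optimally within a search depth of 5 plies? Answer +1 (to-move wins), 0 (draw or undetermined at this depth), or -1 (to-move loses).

[../##/.#/.#/..] V move#1: V20:-1/../##/##/##/..*, V30:-1/../##/.#/##/#.
[../##/##/##/..] H move#2: H00:+1/##/##/##/##/..*, H40:+1/../##/##/##/##
[##/##/##/##/..] end (terminal -1, V#3); searched ../##/.#/.#/.. to 5

value(../##/.#/.#/.., V) = -1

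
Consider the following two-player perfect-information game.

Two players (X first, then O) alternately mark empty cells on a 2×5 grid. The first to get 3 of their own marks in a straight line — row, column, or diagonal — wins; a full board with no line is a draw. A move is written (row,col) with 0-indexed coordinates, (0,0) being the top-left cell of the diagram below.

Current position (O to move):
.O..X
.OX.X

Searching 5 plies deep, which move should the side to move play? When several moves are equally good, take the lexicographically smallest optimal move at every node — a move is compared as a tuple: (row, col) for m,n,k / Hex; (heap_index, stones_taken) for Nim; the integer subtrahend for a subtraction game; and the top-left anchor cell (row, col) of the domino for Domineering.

ply 1, O at .O..X/.OX.X | (0,0)=-1→OO..X/.OX.X; (0,2)=-1→.OO.X/.OX.X; (0,3)=-1→.O.OX/.OX.X; (1,0)=-1→.O..X/OOX.X; (1,3)=+0→.O..X/.OXOX*
ply 2, X at .O..X/.OXOX | (0,0)=+0→XO..X/.OXOX*; (0,2)=+0→.OX.X/.OXOX; (0,3)=+0→.O.XX/.OXOX; (1,0)=-1→.O..X/XOXOX
ply 3, O at XO..X/.OXOX | (0,2)=+0→XOO.X/.OXOX*; (0,3)=+0→XO.OX/.OXOX; (1,0)=+0→XO..X/OOXOX
ply 4, X at XOO.X/.OXOX | (0,3)=+0→XOOXX/.OXOX*; (1,0)=-1→XOO.X/XOXOX
ply 5, O at XOOXX/.OXOX | (1,0)=+0→XOOXX/OOXOX*
ply 6: XOOXX/OOXOX is terminal +0 (X); from .O..X/.OX.X depth 5

O's best at [.O..X/.OX.X]: (1,3)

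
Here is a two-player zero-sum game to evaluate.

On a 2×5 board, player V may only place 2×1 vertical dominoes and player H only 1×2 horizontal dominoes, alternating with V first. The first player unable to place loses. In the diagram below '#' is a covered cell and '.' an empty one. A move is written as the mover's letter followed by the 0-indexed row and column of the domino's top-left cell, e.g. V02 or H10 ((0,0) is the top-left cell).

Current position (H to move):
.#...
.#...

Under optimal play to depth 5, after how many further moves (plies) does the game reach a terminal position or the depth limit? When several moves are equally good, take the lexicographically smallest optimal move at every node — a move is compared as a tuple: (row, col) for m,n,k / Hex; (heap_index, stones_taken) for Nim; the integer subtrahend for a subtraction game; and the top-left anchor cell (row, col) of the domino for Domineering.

PV length from [.#.../.#...]: 4 plies

p1 H@[.#.../.#...]: H02[.###./.#...]-1* H03[.#.##/.#...]-1 H12[.#.../.###.]-1 H13[.#.../.#.##]-1
p2 V@[.###./.#...]: V00[####./##...]-1 V04[.####/.#..#]+1*
p3 H@[.####/.#..#]: H12[.####/.####]-1*
p4 V@[.####/.####]: V00[#####/#####]+1*
p5 H@[#####/#####] terminal -1; root [.#.../.#...] d5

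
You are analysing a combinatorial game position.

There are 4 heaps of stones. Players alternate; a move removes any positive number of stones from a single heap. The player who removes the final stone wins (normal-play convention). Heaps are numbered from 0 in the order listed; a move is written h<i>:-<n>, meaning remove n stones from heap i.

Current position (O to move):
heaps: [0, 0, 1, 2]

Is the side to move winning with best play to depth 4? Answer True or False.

p1 O@[(0,0,1,2)]: h2:-1[(0,0,0,2)]-1 h3:-1[(0,0,1,1)]+1* h3:-2[(0,0,1,0)]-1
p2 X@[(0,0,1,1)]: h2:-1[(0,0,0,1)]-1* h3:-1[(0,0,1,0)]-1
p3 O@[(0,0,0,1)]: h3:-1[(0,0,0,0)]+1*
p4 X@[(0,0,0,0)] terminal -1; root [(0,0,1,2)] d4

O winning at [(0,0,1,2)]: True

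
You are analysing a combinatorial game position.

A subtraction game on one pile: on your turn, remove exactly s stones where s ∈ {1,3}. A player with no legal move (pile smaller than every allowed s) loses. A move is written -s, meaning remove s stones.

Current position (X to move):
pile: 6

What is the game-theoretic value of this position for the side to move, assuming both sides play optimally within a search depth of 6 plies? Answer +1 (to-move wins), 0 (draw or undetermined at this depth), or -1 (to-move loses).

ply 1, X at 6 | -1=-1→5*; -3=-1→3
ply 2, O at 5 | -1=+1→4*; -3=+1→2
ply 3, X at 4 | -1=-1→3*; -3=-1→1
ply 4, O at 3 | -1=+1→2*; -3=+1→0
ply 5, X at 2 | -1=-1→1*
ply 6, O at 1 | -1=+1→0*
ply 7: 0 is terminal -1 (X); from 6 depth 6

value(6, X) = -1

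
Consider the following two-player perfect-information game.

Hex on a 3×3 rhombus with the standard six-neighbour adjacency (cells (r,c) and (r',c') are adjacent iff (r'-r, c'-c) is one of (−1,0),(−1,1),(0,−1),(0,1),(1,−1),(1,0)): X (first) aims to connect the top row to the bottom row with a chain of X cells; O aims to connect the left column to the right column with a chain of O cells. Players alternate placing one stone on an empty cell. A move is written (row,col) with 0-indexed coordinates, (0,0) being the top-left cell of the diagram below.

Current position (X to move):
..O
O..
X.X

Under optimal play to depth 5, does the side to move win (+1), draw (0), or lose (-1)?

p1 X@[..O/O../X.X]: (0,0)[X.O/O../X.X]-1* (0,1)[.XO/O../X.X]-1 (1,1)[..O/OX./X.X]-1 (1,2)[..O/O.X/X.X]-1 (2,1)[..O/O../XXX]-1
p2 O@[X.O/O../X.X]: (0,1)[XOO/O../X.X]+1* (1,1)[X.O/OO./X.X]+1 (1,2)[X.O/O.O/X.X]+1 (2,1)[X.O/O../XOX]+1
p3 X@[XOO/O../X.X] terminal -1; root [..O/O../X.X] d5

value(..O/O../X.X, X) = -1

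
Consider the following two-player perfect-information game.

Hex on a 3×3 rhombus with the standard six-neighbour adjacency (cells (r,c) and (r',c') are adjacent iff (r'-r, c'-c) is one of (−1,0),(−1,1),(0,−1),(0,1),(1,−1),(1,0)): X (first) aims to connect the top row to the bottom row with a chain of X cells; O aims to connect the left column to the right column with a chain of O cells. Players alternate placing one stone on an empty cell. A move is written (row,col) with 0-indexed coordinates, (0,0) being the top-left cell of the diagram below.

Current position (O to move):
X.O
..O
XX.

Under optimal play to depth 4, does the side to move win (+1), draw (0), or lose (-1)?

value(X.O/..O/XX., O) = +1

[X.O/..O/XX.] O move#1: (0,1):-1/XOO/..O/XX., (1,0):+1/X.O/O.O/XX.*, (1,1):-1/X.O/.OO/XX., (2,2):-1/X.O/..O/XXO
[X.O/O.O/XX.] X move#2: (0,1):-1/XXO/O.O/XX.*, (1,1):-1/X.O/OXO/XX., (2,2):-1/X.O/O.O/XXX
[XXO/O.O/XX.] O move#3: (1,1):+1/XXO/OOO/XX.*, (2,2):-1/XXO/O.O/XXO
[XXO/OOO/XX.] end (terminal -1, X#4); searched X.O/..O/XX. to 4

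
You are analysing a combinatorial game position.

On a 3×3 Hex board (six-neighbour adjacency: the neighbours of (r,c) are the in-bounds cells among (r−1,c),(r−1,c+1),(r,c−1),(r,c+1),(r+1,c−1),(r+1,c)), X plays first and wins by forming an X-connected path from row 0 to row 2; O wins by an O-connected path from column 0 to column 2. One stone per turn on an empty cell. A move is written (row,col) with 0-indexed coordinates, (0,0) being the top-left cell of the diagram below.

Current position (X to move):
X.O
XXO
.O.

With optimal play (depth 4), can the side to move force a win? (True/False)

ply 1, X at X.O/XXO/.O. | (0,1)=-1→XXO/XXO/.O.; (2,0)=+1→X.O/XXO/XO.*; (2,2)=-1→X.O/XXO/.OX
ply 2: X.O/XXO/XO. is terminal -1 (O); from X.O/XXO/.O. depth 4

X winning at [X.O/XXO/.O.]: True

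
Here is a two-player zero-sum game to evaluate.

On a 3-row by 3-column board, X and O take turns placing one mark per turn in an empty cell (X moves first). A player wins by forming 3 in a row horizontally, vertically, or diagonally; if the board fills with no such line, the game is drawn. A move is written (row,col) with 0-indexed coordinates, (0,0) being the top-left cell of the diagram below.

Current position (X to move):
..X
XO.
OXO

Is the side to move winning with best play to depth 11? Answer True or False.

p1 X@[..X/XO./OXO]: (0,0)[X.X/XO./OXO]+0* (0,1)[.XX/XO./OXO]-1 (1,2)[..X/XOX/OXO]-1
p2 O@[X.X/XO./OXO]: (0,1)[XOX/XO./OXO]+0* (1,2)[X.X/XOO/OXO]-1
p3 X@[XOX/XO./OXO]: (1,2)[XOX/XOX/OXO]+0*
p4 O@[XOX/XOX/OXO] terminal +0; root [..X/XO./OXO] d11

X winning at [..X/XO./OXO]: False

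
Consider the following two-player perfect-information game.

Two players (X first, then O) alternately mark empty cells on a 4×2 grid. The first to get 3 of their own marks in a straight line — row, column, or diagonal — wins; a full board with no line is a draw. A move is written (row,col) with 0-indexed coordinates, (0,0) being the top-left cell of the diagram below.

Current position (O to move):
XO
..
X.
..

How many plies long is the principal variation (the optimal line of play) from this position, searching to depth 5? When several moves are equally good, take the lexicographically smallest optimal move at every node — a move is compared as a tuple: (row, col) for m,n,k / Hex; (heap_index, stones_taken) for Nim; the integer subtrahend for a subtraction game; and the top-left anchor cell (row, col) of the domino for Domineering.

PV length from [XO/../X./..]: 5 plies

[XO/../X./..] O move#1: (1,0):+0/XO/O./X./..*, (1,1):-1/XO/.O/X./.., (2,1):-1/XO/../XO/.., (3,0):-1/XO/../X./O., (3,1):-1/XO/../X./.O
[XO/O./X./..] X move#2: (1,1):+0/XO/OX/X./..*, (2,1):+0/XO/O./XX/.., (3,0):+0/XO/O./X./X., (3,1):+0/XO/O./X./.X
[XO/OX/X./..] O move#3: (2,1):+0/XO/OX/XO/..*, (3,0):+0/XO/OX/X./O., (3,1):+0/XO/OX/X./.O
[XO/OX/XO/..] X move#4: (3,0):+0/XO/OX/XO/X.*, (3,1):+0/XO/OX/XO/.X
[XO/OX/XO/X.] O move#5: (3,1):+0/XO/OX/XO/XO*
[XO/OX/XO/XO] end (terminal +0, X#6); searched XO/../X./.. to 5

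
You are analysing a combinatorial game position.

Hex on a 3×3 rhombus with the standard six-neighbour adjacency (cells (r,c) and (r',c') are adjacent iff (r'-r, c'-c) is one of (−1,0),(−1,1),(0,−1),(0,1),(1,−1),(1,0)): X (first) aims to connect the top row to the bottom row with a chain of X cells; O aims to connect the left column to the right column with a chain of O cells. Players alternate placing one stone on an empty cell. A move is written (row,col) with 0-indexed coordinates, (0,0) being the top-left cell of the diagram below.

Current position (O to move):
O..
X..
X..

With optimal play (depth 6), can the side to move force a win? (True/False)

O winning at [O../X../X..]: False

p1 O@[O../X../X..]: (0,1)[OO./X../X..]-1* (0,2)[O.O/X../X..]-1 (1,1)[O../XO./X..]-1 (1,2)[O../X.O/X..]-1 (2,1)[O../X../XO.]-1 (2,2)[O../X../X.O]-1
p2 X@[OO./X../X..]: (0,2)[OOX/X../X..]+1* (1,1)[OO./XX./X..]-1 (1,2)[OO./X.X/X..]-1 (2,1)[OO./X../XX.]-1 (2,2)[OO./X../X.X]-1
p3 O@[OOX/X../X..]: (1,1)[OOX/XO./X..]-1* (1,2)[OOX/X.O/X..]-1 (2,1)[OOX/X../XO.]-1 (2,2)[OOX/X../X.O]-1
p4 X@[OOX/XO./X..]: (1,2)[OOX/XOX/X..]+1* (2,1)[OOX/XO./XX.]-1 (2,2)[OOX/XO./X.X]-1
p5 O@[OOX/XOX/X..]: (2,1)[OOX/XOX/XO.]-1* (2,2)[OOX/XOX/X.O]-1
p6 X@[OOX/XOX/XO.]: (2,2)[OOX/XOX/XOX]+1*
p7 O@[OOX/XOX/XOX] terminal -1; root [O../X../X..] d6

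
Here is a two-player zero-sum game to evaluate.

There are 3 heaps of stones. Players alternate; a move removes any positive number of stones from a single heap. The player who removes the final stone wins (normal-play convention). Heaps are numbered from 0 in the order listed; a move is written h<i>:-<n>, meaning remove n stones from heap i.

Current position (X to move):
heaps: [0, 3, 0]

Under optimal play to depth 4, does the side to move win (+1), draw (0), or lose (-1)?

[(0,3,0)] X move#1: h1:-1:-1/(0,2,0), h1:-2:-1/(0,1,0), h1:-3:+1/(0,0,0)*
[(0,0,0)] end (terminal -1, O#2); searched (0,3,0) to 4

value((0,3,0), X) = +1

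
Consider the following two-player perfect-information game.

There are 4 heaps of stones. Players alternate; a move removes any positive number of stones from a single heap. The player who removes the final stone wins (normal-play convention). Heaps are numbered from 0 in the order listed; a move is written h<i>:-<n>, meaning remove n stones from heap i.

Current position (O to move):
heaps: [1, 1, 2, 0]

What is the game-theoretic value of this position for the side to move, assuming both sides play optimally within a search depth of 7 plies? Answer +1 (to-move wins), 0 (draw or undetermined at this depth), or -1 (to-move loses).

value((1,1,2,0), O) = +1

[(1,1,2,0)] O move#1: h0:-1:-1/(0,1,2,0), h1:-1:-1/(1,0,2,0), h2:-1:-1/(1,1,1,0), h2:-2:+1/(1,1,0,0)*
[(1,1,0,0)] X move#2: h0:-1:-1/(0,1,0,0)*, h1:-1:-1/(1,0,0,0)
[(0,1,0,0)] O move#3: h1:-1:+1/(0,0,0,0)*
[(0,0,0,0)] end (terminal -1, X#4); searched (1,1,2,0) to 7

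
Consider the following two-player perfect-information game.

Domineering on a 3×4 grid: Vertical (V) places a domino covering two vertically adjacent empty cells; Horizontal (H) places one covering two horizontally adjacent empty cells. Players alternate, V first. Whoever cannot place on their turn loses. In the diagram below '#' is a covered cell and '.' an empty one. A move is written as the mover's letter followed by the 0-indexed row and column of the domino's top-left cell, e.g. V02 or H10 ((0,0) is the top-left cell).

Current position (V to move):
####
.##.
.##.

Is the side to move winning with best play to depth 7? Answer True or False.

V winning at [####/.##./.##.]: True

[####/.##./.##.] V move#1: V10:+1/####/###./###.*, V13:+1/####/.###/.###
[####/###./###.] end (terminal -1, H#2); searched ####/.##./.##. to 7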